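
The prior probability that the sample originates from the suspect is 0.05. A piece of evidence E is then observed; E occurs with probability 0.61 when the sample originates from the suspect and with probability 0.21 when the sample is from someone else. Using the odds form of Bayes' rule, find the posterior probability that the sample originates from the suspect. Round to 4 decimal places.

Posterior probability ≈ 0.1326

Prior odds = 0.05/(1−0.05) = 0.052632.
Likelihood ratio for E = 0.61/0.21 = 2.9048.
Posterior odds = prior odds × LR = 0.15288.
Posterior probability = odds/(1+odds) = 0.15288/1.1529 = 0.1326.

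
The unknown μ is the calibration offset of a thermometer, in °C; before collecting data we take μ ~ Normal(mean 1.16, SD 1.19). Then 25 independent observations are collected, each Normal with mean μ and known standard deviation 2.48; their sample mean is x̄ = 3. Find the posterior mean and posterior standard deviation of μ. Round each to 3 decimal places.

Posterior mean ≈ 2.728; posterior SD ≈ 0.458

Prior precision 1/τ₀² = 1/1.19² = 0.706165; data precision n/σ² = 25/2.48² = 4.06478.
Posterior precision = 0.706165 + 4.06478 = 4.77094, giving posterior SD = 1/√4.77094 = 0.458.
Posterior mean = (0.706165·1.16 + 4.06478·3) / 4.77094 = 2.728.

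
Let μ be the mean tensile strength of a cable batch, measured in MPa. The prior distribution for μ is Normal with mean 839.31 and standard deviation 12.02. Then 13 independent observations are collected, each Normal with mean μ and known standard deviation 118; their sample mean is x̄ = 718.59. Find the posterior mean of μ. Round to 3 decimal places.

Posterior mean ≈ 824.961

With known σ, the Normal prior is conjugate. Weight on the data is w = (n/σ²)/(n/σ² + 1/τ₀²) = 0.00093364/(0.00093364+0.00692135) = 0.11886.
Posterior mean = w·x̄ + (1−w)·μ₀ = 0.11886·718.59 + 0.88114·839.31 = 824.961.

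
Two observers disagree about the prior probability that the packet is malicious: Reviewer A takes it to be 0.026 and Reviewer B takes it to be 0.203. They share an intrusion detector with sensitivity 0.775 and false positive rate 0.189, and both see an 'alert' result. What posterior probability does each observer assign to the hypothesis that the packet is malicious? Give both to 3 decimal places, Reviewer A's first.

Reviewer A: 0.099; Reviewer B: 0.511

P('+'|H) = 0.775, P('+'|¬H) = 0.189.
Reviewer A: numerator 0.775·0.026 = 0.020150; evidence = 0.020150+0.189·0.974 = 0.20424; posterior = 0.099.
Reviewer B: numerator 0.775·0.203 = 0.15733; evidence = 0.15733+0.189·0.797 = 0.30796; posterior = 0.511.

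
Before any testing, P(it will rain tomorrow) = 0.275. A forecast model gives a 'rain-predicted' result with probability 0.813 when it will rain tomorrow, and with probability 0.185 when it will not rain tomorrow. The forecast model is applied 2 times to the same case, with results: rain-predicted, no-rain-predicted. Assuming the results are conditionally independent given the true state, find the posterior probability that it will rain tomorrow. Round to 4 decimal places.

Posterior P(H) ≈ 0.2767

With H the event that it will rain tomorrow, the joint likelihood of the observed sequence is P(data|H) = 0.813·0.187 = 0.15203 and P(data|¬H) = 0.185·0.815 = 0.15077.
Bayes: P(H|data) = 0.275·0.15203 / (0.275·0.15203 + 0.725·0.15077) = 0.041809/0.15112 = 0.2767.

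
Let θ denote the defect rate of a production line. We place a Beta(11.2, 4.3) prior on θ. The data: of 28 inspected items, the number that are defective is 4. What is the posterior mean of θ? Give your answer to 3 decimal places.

Observing 4 successes and 24 failures updates Beta(11.2, 4.3) by adding the success and failure counts to the two shape parameters: α = 11.2+4 = 15.2, β = 4.3+24 = 28.3.
E[θ | data] = 15.2/(15.2+28.3) = 0.349.

Posterior mean ≈ 0.349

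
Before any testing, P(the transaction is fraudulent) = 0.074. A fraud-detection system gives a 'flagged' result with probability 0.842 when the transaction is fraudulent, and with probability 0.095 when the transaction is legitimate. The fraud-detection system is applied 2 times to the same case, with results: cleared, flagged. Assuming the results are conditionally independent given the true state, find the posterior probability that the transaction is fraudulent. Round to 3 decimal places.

With H the event that the transaction is fraudulent, the joint likelihood of the observed sequence is P(data|H) = 0.158·0.842 = 0.13304 and P(data|¬H) = 0.905·0.095 = 0.085975.
Bayes: P(H|data) = 0.074·0.13304 / (0.074·0.13304 + 0.926·0.085975) = 0.0098447/0.089458 = 0.1100.

Posterior P(H) ≈ 0.110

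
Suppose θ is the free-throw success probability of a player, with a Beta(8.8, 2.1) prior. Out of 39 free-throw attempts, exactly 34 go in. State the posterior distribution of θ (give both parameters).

Posterior: Beta(42.8, 7.1)

The binomial likelihood is conjugate to the Beta prior: with 34 successes and 5 failures, the posterior is Beta(8.8+34, 2.1+5) = Beta(42.8, 7.1).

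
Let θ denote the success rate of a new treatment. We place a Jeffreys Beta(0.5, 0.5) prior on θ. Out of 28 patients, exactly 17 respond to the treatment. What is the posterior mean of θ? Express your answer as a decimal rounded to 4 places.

Observing 17 successes and 11 failures updates Beta(0.5, 0.5) by adding the success and failure counts to the two shape parameters: α = 0.5+17 = 17.5, β = 0.5+11 = 11.5.
Posterior mean = α/(α+β) = 17.5/29 = 0.6034.

Posterior mean ≈ 0.6034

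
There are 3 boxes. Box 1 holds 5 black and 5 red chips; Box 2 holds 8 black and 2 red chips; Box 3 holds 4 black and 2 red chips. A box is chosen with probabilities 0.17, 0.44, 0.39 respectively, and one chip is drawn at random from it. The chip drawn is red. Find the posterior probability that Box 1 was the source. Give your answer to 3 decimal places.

Tabulate prior·likelihood by source: [1] prior 0.17, lik 0.5, product 0.08500; [2] prior 0.44, lik 0.2, product 0.08800; [3] prior 0.39, lik 0.3333, product 0.1300.
Normalizing constant = 0.30300; the posterior for Box 1 is its product over the sum, 0.08500/0.30300 = 0.281.

Posterior probability ≈ 0.281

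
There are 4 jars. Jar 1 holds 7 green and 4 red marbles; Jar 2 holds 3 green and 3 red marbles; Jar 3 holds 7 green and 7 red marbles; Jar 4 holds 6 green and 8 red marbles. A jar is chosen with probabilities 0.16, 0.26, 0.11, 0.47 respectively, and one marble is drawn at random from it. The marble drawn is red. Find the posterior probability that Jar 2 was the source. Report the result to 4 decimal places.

Tabulate prior·likelihood by source: [1] prior 0.16, lik 0.3636, product 0.05818; [2] prior 0.26, lik 0.5, product 0.1300; [3] prior 0.11, lik 0.5, product 0.05500; [4] prior 0.47, lik 0.5714, product 0.2686.
Normalizing constant = 0.51175; the posterior for Jar 2 is its product over the sum, 0.1300/0.51175 = 0.2540.

Posterior probability ≈ 0.2540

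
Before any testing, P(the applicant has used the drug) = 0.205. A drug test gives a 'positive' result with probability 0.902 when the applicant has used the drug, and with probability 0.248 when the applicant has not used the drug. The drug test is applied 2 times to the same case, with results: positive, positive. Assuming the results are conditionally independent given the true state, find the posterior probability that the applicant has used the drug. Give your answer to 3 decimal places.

Posterior P(H) ≈ 0.773

Let H be the event that the applicant has used the drug; start with P(H) = 0.205. P('positive'|H) = 0.902, P('positive'|¬H) = 0.248.
Update on result 1 ('positive'): P(H) ← 0.902·0.2050 / (0.902·0.2050 + 0.248·0.7950) = 0.18491/0.38207 = 0.4840.
Update on result 2 ('positive'): P(H) ← 0.902·0.4840 / (0.902·0.4840 + 0.248·0.5160) = 0.43654/0.56452 = 0.7733.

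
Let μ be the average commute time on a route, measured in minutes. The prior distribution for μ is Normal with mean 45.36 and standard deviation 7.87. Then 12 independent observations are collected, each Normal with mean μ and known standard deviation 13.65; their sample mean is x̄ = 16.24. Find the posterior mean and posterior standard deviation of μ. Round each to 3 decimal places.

Posterior mean ≈ 22.077; posterior SD ≈ 3.523

With known σ, the Normal prior is conjugate. Weight on the data is w = (n/σ²)/(n/σ² + 1/τ₀²) = 0.0644045/(0.0644045+0.0161455) = 0.79956.
Posterior mean = w·x̄ + (1−w)·μ₀ = 0.79956·16.24 + 0.20044·45.36 = 22.077. Posterior variance = 1/(0.0644045+0.0161455) = 12.4147, so SD = 3.523.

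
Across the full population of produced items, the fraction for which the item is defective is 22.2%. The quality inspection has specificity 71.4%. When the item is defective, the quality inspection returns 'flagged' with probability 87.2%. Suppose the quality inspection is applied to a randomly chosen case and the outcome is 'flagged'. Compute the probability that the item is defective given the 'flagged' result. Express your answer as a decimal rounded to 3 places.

P(H | E) ≈ 0.465

Let H be the event that the item is defective. P(H) = 0.222, so P(¬H) = 0.778. With E the 'flagged' result, P(E|H) = 0.872 and P(E|¬H) = 0.286.
P(E) = 0.872·0.222 + 0.286·0.778 = 0.19358 + 0.22251 = 0.41609.
By Bayes' theorem, P(H|E) = 0.19358 / 0.41609 = 0.465.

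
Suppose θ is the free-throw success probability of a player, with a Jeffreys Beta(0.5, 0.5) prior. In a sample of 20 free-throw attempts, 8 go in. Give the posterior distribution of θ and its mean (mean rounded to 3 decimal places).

Observing 8 successes and 12 failures updates Beta(0.5, 0.5) by adding the success and failure counts to the two shape parameters: α = 0.5+8 = 8.5, β = 0.5+12 = 12.5.
Posterior mean = α/(α+β) = 8.5/21 = 0.405.

Posterior: Beta(8.5, 12.5); mean ≈ 0.405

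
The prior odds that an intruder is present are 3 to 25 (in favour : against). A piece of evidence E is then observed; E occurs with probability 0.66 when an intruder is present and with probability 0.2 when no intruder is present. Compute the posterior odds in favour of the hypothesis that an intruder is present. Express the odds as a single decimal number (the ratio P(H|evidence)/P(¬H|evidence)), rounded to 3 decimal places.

Prior odds = 3/25 = 0.12000. In log-odds, ln(0.12000) = -2.1203.
Add log likelihood ratio: ln(3.3000) = 1.1939.
Posterior log-odds = -0.92634, so posterior odds = exp(-0.92634) = 0.39600.

Posterior odds ≈ 0.396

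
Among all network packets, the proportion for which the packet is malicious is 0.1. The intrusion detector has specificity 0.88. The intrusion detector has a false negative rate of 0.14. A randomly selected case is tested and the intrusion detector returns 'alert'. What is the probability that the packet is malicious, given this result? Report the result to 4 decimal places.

P(H | E) ≈ 0.4433

Let H be the event that the packet is malicious. P(H) = 0.1, so P(¬H) = 0.9. With E the 'alert' result, P(E|H) = 0.86 and P(E|¬H) = 0.12.
P(E) = 0.86·0.1 + 0.12·0.9 = 0.086000 + 0.10800 = 0.19400.
By Bayes' theorem, P(H|E) = 0.086000 / 0.19400 = 0.4433.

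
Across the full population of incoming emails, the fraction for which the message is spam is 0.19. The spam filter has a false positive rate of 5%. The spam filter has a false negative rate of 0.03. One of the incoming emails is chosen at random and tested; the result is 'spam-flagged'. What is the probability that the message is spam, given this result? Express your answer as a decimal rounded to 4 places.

P(H | E) ≈ 0.8198

Write H for 'the message is spam'. Prior odds H:¬H = 0.19/0.81 = 0.23457. For the 'spam-flagged' outcome, the likelihood ratio is 0.97/0.05 = 19.400.
Posterior odds = 0.23457 × 19.400 = 4.5506, so P(H|E) = 4.5506/(1+4.5506) = 0.8198.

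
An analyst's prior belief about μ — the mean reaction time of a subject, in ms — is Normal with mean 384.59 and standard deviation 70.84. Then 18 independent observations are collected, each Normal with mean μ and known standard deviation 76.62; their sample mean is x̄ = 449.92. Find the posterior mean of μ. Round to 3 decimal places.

Posterior mean ≈ 445.933

With known σ, the Normal prior is conjugate. Weight on the data is w = (n/σ²)/(n/σ² + 1/τ₀²) = 0.00306611/(0.00306611+0.00019927) = 0.93897.
Posterior mean = w·x̄ + (1−w)·μ₀ = 0.93897·449.92 + 0.061025·384.59 = 445.933.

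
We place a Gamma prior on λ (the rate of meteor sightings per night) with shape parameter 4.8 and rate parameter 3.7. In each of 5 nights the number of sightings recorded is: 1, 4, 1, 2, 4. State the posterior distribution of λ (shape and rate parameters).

Total count ∑xᵢ = 12 over n = 5 nights.
Gamma is conjugate to the Poisson likelihood: posterior is Gamma(shape = 4.8+12 = 16.8, rate = 3.7+5 = 8.7).

Posterior: Gamma(shape=16.8, rate=8.7)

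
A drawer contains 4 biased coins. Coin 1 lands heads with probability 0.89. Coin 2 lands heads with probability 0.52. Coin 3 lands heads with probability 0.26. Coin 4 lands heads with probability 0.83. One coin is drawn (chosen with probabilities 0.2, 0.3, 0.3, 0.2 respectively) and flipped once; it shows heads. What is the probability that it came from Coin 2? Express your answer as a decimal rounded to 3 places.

Posterior probability ≈ 0.270

Tabulate prior·likelihood by source: [1] prior 0.2, lik 0.89, product 0.1780; [2] prior 0.3, lik 0.52, product 0.1560; [3] prior 0.3, lik 0.26, product 0.07800; [4] prior 0.2, lik 0.83, product 0.1660.
Normalizing constant = 0.57800; the posterior for Coin 2 is its product over the sum, 0.1560/0.57800 = 0.270.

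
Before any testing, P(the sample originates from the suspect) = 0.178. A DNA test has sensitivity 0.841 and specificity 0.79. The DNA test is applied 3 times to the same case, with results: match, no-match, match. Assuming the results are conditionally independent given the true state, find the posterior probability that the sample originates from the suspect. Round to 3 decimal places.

Let H be the event that the sample originates from the suspect; start with P(H) = 0.178. P('match'|H) = 0.841, P('match'|¬H) = 0.21.
Update on result 1 ('match'): P(H) ← 0.841·0.1780 / (0.841·0.1780 + 0.21·0.8220) = 0.14970/0.32232 = 0.4644.
Update on result 2 ('no-match'): P(H) ← 0.159·0.4644 / (0.159·0.4644 + 0.79·0.5356) = 0.073846/0.49694 = 0.1486.
Update on result 3 ('match'): P(H) ← 0.841·0.1486 / (0.841·0.1486 + 0.21·0.8514) = 0.12497/0.30377 = 0.4114.

Posterior P(H) ≈ 0.411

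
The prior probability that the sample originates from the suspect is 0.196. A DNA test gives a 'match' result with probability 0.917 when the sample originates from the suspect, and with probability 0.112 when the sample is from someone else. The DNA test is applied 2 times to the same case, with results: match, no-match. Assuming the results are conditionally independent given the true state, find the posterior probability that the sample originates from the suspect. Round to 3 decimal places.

Posterior P(H) ≈ 0.157

With H the event that the sample originates from the suspect, the joint likelihood of the observed sequence is P(data|H) = 0.917·0.083 = 0.076111 and P(data|¬H) = 0.112·0.888 = 0.099456.
Bayes: P(H|data) = 0.196·0.076111 / (0.196·0.076111 + 0.804·0.099456) = 0.014918/0.094880 = 0.1572.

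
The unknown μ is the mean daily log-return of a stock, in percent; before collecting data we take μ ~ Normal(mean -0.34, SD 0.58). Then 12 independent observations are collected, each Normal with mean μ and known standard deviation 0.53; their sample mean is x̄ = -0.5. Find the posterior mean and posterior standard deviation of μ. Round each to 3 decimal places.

With known σ, the Normal prior is conjugate. Weight on the data is w = (n/σ²)/(n/σ² + 1/τ₀²) = 42.7198/(42.7198+2.97265) = 0.93494.
Posterior mean = w·x̄ + (1−w)·μ₀ = 0.93494·-0.5 + 0.065058·-0.34 = -0.490. Posterior variance = 1/(42.7198+2.97265) = 0.0218854, so SD = 0.148.

Posterior mean ≈ -0.490; posterior SD ≈ 0.148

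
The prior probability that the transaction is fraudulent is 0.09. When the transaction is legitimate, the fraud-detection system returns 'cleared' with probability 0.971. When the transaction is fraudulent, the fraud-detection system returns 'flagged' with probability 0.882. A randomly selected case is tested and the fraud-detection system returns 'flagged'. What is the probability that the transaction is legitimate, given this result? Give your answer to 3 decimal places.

Let H be the event that the transaction is fraudulent. P(H) = 0.09, so P(¬H) = 0.91. With E the 'flagged' result, P(E|H) = 0.882 and P(E|¬H) = 0.029.
P(E) = 0.882·0.09 + 0.029·0.91 = 0.079380 + 0.026390 = 0.10577.
By Bayes' theorem, P(H|E) = 0.079380 / 0.10577 = 0.750. Hence P(¬H|E) = 1 − 0.750 = 0.250.

P(¬H | E) ≈ 0.250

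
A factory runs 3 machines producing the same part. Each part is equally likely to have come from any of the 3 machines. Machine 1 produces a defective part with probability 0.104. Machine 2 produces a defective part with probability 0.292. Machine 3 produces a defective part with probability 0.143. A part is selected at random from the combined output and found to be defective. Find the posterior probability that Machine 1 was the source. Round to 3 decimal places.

P(defective|M1) = 0.104; P(defective|M2) = 0.292; P(defective|M3) = 0.143.
Prior × likelihood for each source: 0.333333·0.104=0.03467, 0.333333·0.292=0.09733, 0.333333·0.143=0.04767. Summing gives P(defective) = 0.17967.
P(Machine 1 | defective) = 0.03467 / 0.17967 = 0.193.

Posterior probability ≈ 0.193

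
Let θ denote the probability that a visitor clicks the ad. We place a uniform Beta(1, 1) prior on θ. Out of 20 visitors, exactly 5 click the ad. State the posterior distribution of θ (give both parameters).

Posterior: Beta(6, 16)

Observing 5 successes and 15 failures updates Beta(1, 1) by adding the success and failure counts to the two shape parameters: α = 1+5 = 6, β = 1+15 = 16.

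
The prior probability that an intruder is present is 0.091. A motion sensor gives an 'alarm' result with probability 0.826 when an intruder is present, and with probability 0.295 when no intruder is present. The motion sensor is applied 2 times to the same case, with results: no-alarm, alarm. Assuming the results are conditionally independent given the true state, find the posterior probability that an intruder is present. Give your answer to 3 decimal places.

Let H be the event that an intruder is present; start with P(H) = 0.091. P('alarm'|H) = 0.826, P('alarm'|¬H) = 0.295.
Update on result 1 ('no-alarm'): P(H) ← 0.174·0.0910 / (0.174·0.0910 + 0.705·0.9090) = 0.015834/0.65668 = 0.0241.
Update on result 2 ('alarm'): P(H) ← 0.826·0.0241 / (0.826·0.0241 + 0.295·0.9759) = 0.019917/0.30780 = 0.0647.

Posterior P(H) ≈ 0.065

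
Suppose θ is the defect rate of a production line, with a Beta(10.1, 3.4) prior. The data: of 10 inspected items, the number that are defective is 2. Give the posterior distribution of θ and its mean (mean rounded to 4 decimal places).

Posterior: Beta(12.1, 11.4); mean ≈ 0.5149

Observing 2 successes and 8 failures updates Beta(10.1, 3.4) by adding the success and failure counts to the two shape parameters: α = 10.1+2 = 12.1, β = 3.4+8 = 11.4.
E[θ | data] = 12.1/(12.1+11.4) = 0.5149.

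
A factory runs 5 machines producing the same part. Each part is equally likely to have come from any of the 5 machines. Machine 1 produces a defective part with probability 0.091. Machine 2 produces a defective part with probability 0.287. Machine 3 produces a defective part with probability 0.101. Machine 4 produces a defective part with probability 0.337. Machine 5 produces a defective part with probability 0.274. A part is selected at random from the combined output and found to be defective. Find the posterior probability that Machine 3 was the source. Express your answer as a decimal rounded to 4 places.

Posterior probability ≈ 0.0927

Tabulate prior·likelihood by source: [1] prior 0.2, lik 0.091, product 0.01820; [2] prior 0.2, lik 0.287, product 0.05740; [3] prior 0.2, lik 0.101, product 0.02020; [4] prior 0.2, lik 0.337, product 0.06740; [5] prior 0.2, lik 0.274, product 0.05480.
Normalizing constant = 0.21800; the posterior for Machine 3 is its product over the sum, 0.02020/0.21800 = 0.0927.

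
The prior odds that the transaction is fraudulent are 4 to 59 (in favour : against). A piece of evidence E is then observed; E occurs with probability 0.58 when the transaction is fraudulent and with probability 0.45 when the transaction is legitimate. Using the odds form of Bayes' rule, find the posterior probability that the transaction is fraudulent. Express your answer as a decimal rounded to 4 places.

Posterior probability ≈ 0.0804

Prior odds = 4/59 = 0.067797.
Likelihood ratio for E = 0.58/0.45 = 1.2889.
Posterior odds = prior odds × LR = 0.087382.
Posterior probability = odds/(1+odds) = 0.087382/1.0874 = 0.0804.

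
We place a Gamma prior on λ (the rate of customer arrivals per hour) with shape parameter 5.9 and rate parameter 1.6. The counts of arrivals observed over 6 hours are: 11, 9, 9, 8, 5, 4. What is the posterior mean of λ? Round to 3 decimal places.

Posterior mean ≈ 6.829

The Poisson likelihood adds the total count to the shape and the number of exposure periods to the rate. Here ∑xᵢ = 46 and n = 6, so shape 5.9→51.9 and rate 1.6→7.6.
Posterior mean = shape/rate = 51.9/7.6 = 6.829.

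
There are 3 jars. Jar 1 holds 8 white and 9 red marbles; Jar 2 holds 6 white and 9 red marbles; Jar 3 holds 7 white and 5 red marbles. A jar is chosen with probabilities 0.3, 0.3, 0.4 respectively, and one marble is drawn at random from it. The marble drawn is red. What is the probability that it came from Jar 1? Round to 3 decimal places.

P(red|Jar 1) = 0.5294; P(red|Jar 2) = 0.6; P(red|Jar 3) = 0.4167.
Prior × likelihood for each source: 0.3·0.5294=0.1588, 0.3·0.6=0.1800, 0.4·0.4167=0.1667. Summing gives P(red) = 0.50549.
P(Jar 1 | red) = 0.1588 / 0.50549 = 0.314.

Posterior probability ≈ 0.314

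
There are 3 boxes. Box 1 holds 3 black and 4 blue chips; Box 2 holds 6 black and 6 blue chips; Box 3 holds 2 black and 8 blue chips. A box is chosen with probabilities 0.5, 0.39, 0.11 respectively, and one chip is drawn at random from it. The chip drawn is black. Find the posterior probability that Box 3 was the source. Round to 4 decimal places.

Tabulate prior·likelihood by source: [1] prior 0.5, lik 0.4286, product 0.2143; [2] prior 0.39, lik 0.5, product 0.1950; [3] prior 0.11, lik 0.2, product 0.02200.
Normalizing constant = 0.43129; the posterior for Box 3 is its product over the sum, 0.02200/0.43129 = 0.0510.

Posterior probability ≈ 0.0510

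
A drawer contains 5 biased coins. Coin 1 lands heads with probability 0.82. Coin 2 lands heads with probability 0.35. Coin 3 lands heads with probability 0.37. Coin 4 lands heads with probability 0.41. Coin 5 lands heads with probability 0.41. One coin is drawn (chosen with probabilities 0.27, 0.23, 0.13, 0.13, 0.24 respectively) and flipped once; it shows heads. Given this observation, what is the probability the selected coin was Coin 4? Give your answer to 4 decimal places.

Posterior probability ≈ 0.1062

P(heads|C1) = 0.82; P(heads|C2) = 0.35; P(heads|C3) = 0.37; P(heads|C4) = 0.41; P(heads|C5) = 0.41.
Prior × likelihood for each source: 0.27·0.82=0.2214, 0.23·0.35=0.08050, 0.13·0.37=0.04810, 0.13·0.41=0.05330, 0.24·0.41=0.09840. Summing gives P(heads) = 0.50170.
P(Coin 4 | heads) = 0.05330 / 0.50170 = 0.1062.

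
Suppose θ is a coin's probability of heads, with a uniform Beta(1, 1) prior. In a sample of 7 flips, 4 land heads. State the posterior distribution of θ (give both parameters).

The binomial likelihood is conjugate to the Beta prior: with 4 successes and 3 failures, the posterior is Beta(1+4, 1+3) = Beta(5, 4).

Posterior: Beta(5, 4)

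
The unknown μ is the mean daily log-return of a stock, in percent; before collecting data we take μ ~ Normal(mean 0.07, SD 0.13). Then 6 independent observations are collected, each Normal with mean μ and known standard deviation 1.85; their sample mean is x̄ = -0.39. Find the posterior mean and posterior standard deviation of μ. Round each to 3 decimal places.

Prior precision 1/τ₀² = 1/0.13² = 59.1716; data precision n/σ² = 6/1.85² = 1.75310.
Posterior precision = 59.1716 + 1.75310 = 60.9247, giving posterior SD = 1/√60.9247 = 0.128.
Posterior mean = (59.1716·0.07 + 1.75310·-0.39) / 60.9247 = 0.057.

Posterior mean ≈ 0.057; posterior SD ≈ 0.128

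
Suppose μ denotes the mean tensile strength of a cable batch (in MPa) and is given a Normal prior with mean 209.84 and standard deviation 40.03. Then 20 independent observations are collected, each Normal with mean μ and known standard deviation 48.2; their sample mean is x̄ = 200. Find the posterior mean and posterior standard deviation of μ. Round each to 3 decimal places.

Posterior mean ≈ 200.665; posterior SD ≈ 10.407

With known σ, the Normal prior is conjugate. Weight on the data is w = (n/σ²)/(n/σ² + 1/τ₀²) = 0.00860867/(0.00860867+0.00062406) = 0.93241.
Posterior mean = w·x̄ + (1−w)·μ₀ = 0.93241·200 + 0.067593·209.84 = 200.665. Posterior variance = 1/(0.00860867+0.00062406) = 108.310, so SD = 10.407.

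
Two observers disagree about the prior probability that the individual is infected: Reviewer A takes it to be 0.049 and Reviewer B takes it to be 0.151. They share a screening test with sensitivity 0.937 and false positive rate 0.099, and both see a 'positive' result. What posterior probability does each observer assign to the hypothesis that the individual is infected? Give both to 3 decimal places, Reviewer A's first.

P('+'|H) = 0.937, P('+'|¬H) = 0.099.
Reviewer A: numerator 0.937·0.049 = 0.045913; evidence = 0.045913+0.099·0.951 = 0.14006; posterior = 0.328.
Reviewer B: numerator 0.937·0.151 = 0.14149; evidence = 0.14149+0.099·0.849 = 0.22554; posterior = 0.627.

Reviewer A: 0.328; Reviewer B: 0.627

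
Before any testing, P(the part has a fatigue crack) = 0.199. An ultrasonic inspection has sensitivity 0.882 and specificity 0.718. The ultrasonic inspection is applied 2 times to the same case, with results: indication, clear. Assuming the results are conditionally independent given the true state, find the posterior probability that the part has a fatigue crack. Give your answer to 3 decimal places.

With H the event that the part has a fatigue crack, the joint likelihood of the observed sequence is P(data|H) = 0.882·0.118 = 0.10408 and P(data|¬H) = 0.282·0.718 = 0.20248.
Bayes: P(H|data) = 0.199·0.10408 / (0.199·0.10408 + 0.801·0.20248) = 0.020711/0.18289 = 0.1132.

Posterior P(H) ≈ 0.113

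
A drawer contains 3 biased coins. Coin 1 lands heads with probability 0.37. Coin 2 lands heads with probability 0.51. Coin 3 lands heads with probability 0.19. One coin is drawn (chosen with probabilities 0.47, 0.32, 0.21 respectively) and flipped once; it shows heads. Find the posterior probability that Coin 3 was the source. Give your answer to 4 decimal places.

Posterior probability ≈ 0.1058

Tabulate prior·likelihood by source: [1] prior 0.47, lik 0.37, product 0.1739; [2] prior 0.32, lik 0.51, product 0.1632; [3] prior 0.21, lik 0.19, product 0.03990.
Normalizing constant = 0.37700; the posterior for Coin 3 is its product over the sum, 0.03990/0.37700 = 0.1058.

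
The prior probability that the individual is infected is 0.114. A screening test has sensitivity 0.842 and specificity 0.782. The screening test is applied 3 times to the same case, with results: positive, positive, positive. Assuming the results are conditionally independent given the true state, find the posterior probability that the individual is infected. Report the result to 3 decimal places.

With H the event that the individual is infected, the joint likelihood of the observed sequence is P(data|H) = 0.842·0.842·0.842 = 0.59695 and P(data|¬H) = 0.218·0.218·0.218 = 0.010360.
Bayes: P(H|data) = 0.114·0.59695 / (0.114·0.59695 + 0.886·0.010360) = 0.068052/0.077231 = 0.8811.

Posterior P(H) ≈ 0.881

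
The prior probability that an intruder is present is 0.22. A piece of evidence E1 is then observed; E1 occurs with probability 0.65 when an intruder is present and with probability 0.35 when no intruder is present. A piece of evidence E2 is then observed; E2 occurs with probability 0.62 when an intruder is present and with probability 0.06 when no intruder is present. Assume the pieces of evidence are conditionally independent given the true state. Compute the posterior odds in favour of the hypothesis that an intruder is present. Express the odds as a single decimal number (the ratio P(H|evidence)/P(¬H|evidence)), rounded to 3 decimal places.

Prior odds = 0.22/(1−0.22) = 0.28205. In log-odds, ln(0.28205) = -1.2657.
Add log likelihood ratios: ln(1.8571) + ln(10.333) = 2.9544.
Posterior log-odds = 1.6887, so posterior odds = exp(1.6887) = 5.4127.

Posterior odds ≈ 5.413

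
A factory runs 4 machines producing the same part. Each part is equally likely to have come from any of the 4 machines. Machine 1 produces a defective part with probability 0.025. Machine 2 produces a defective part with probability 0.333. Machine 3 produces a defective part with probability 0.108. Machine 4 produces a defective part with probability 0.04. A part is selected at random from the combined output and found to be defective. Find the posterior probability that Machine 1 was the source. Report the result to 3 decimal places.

Tabulate prior·likelihood by source: [1] prior 0.25, lik 0.025, product 0.006250; [2] prior 0.25, lik 0.333, product 0.08325; [3] prior 0.25, lik 0.108, product 0.02700; [4] prior 0.25, lik 0.04, product 0.01000.
Normalizing constant = 0.12650; the posterior for Machine 1 is its product over the sum, 0.006250/0.12650 = 0.049.

Posterior probability ≈ 0.049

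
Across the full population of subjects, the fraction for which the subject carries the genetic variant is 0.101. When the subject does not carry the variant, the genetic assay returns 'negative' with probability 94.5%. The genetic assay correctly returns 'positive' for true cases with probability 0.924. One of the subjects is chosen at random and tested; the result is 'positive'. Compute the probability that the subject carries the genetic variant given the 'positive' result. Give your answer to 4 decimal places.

Write H for 'the subject carries the genetic variant'. Prior odds H:¬H = 0.101/0.899 = 0.11235. For the 'positive' outcome, the likelihood ratio is 0.924/0.055 = 16.800.
Posterior odds = 0.11235 × 16.800 = 1.8874, so P(H|E) = 1.8874/(1+1.8874) = 0.6537.

P(H | E) ≈ 0.6537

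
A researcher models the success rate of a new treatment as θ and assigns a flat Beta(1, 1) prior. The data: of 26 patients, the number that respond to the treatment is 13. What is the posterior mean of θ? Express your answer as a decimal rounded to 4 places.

Posterior mean ≈ 0.5000

Observing 13 successes and 13 failures updates Beta(1, 1) by adding the success and failure counts to the two shape parameters: α = 1+13 = 14, β = 1+13 = 14.
Posterior mean = α/(α+β) = 14/28 = 0.5000.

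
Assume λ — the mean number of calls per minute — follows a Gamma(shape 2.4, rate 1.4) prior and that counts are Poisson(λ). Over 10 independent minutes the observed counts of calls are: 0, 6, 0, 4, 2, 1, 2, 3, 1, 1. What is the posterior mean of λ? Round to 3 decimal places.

Posterior mean ≈ 1.965

Total count ∑xᵢ = 20 over n = 10 minutes.
Gamma is conjugate to the Poisson likelihood: posterior is Gamma(shape = 2.4+20 = 22.4, rate = 1.4+10 = 11.4).
Posterior mean = shape/rate = 22.4/11.4 = 1.965.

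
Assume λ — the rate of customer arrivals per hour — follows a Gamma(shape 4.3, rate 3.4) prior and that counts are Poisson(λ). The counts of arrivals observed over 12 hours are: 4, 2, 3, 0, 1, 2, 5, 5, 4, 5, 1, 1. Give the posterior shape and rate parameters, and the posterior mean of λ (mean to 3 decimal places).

Total count ∑xᵢ = 33 over n = 12 hours.
Gamma is conjugate to the Poisson likelihood: posterior is Gamma(shape = 4.3+33 = 37.3, rate = 3.4+12 = 15.4).
Posterior mean = shape/rate = 37.3/15.4 = 2.422.

Posterior: Gamma(shape=37.3, rate=15.4); mean ≈ 2.422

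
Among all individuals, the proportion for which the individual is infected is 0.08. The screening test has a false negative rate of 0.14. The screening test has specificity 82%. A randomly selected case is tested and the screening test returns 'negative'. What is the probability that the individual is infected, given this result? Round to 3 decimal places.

P(H | E) ≈ 0.015

Let H be the event that the individual is infected. P(H) = 0.08, so P(¬H) = 0.92. With E the 'negative' result, P(E|H) = 0.14 and P(E|¬H) = 0.82.
P(E) = 0.14·0.08 + 0.82·0.92 = 0.011200 + 0.75440 = 0.76560.
By Bayes' theorem, P(H|E) = 0.011200 / 0.76560 = 0.015.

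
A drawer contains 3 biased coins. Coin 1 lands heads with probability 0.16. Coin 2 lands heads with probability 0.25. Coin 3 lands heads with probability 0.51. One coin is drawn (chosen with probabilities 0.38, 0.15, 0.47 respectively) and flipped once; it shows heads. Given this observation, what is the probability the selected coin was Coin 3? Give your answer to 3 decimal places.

Posterior probability ≈ 0.709

P(heads|C1) = 0.16; P(heads|C2) = 0.25; P(heads|C3) = 0.51.
Prior × likelihood for each source: 0.38·0.16=0.06080, 0.15·0.25=0.03750, 0.47·0.51=0.2397. Summing gives P(heads) = 0.33800.
P(Coin 3 | heads) = 0.2397 / 0.33800 = 0.709.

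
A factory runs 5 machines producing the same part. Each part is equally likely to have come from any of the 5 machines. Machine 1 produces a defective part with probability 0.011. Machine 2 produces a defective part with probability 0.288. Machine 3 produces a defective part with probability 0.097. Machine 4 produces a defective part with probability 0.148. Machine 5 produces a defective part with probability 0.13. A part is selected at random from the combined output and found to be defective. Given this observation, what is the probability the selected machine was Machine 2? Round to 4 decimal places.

Posterior probability ≈ 0.4273

P(defective|M1) = 0.011; P(defective|M2) = 0.288; P(defective|M3) = 0.097; P(defective|M4) = 0.148; P(defective|M5) = 0.13.
Prior × likelihood for each source: 0.2·0.011=0.002200, 0.2·0.288=0.05760, 0.2·0.097=0.01940, 0.2·0.148=0.02960, 0.2·0.13=0.02600. Summing gives P(defective) = 0.13480.
P(Machine 2 | defective) = 0.05760 / 0.13480 = 0.4273.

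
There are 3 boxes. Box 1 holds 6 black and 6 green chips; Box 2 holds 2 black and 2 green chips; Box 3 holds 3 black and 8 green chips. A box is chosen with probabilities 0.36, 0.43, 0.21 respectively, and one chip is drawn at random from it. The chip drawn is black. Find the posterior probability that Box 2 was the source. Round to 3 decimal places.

P(black|Box 1) = 0.5; P(black|Box 2) = 0.5; P(black|Box 3) = 0.2727.
Prior × likelihood for each source: 0.36·0.5=0.1800, 0.43·0.5=0.2150, 0.21·0.2727=0.05727. Summing gives P(black) = 0.45227.
P(Box 2 | black) = 0.2150 / 0.45227 = 0.475.

Posterior probability ≈ 0.475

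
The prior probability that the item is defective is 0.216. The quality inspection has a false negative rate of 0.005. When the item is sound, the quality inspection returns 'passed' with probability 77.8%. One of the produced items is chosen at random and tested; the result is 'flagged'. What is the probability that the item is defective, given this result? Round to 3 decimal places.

P(H | E) ≈ 0.553

Let H be the event that the item is defective. P(H) = 0.216, so P(¬H) = 0.784. With E the 'flagged' result, P(E|H) = 0.995 and P(E|¬H) = 0.222.
P(E) = 0.995·0.216 + 0.222·0.784 = 0.21492 + 0.17405 = 0.38897.
By Bayes' theorem, P(H|E) = 0.21492 / 0.38897 = 0.553.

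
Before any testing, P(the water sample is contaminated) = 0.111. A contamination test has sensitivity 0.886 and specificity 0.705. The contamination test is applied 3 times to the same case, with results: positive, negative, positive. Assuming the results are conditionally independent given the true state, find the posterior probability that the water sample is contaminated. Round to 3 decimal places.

Let H be the event that the water sample is contaminated; start with P(H) = 0.111. P('positive'|H) = 0.886, P('positive'|¬H) = 0.295.
Update on result 1 ('positive'): P(H) ← 0.886·0.1110 / (0.886·0.1110 + 0.295·0.8890) = 0.098346/0.36060 = 0.2727.
Update on result 2 ('negative'): P(H) ← 0.114·0.2727 / (0.114·0.2727 + 0.705·0.7273) = 0.031091/0.54382 = 0.0572.
Update on result 3 ('positive'): P(H) ← 0.886·0.0572 / (0.886·0.0572 + 0.295·0.9428) = 0.050654/0.32879 = 0.1541.

Posterior P(H) ≈ 0.154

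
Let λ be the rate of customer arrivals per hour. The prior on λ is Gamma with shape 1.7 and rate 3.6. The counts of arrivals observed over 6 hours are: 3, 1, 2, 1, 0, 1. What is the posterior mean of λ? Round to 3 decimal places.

Total count ∑xᵢ = 8 over n = 6 hours.
Gamma is conjugate to the Poisson likelihood: posterior is Gamma(shape = 1.7+8 = 9.7, rate = 3.6+6 = 9.6).
Posterior mean = shape/rate = 9.7/9.6 = 1.010.

Posterior mean ≈ 1.010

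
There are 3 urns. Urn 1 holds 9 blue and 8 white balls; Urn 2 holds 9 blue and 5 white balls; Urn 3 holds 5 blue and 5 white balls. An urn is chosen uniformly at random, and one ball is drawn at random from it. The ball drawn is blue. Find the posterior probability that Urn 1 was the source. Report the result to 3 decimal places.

P(blue|Urn 1) = 0.5294; P(blue|Urn 2) = 0.6429; P(blue|Urn 3) = 0.5.
Prior × likelihood for each source: 0.333333·0.5294=0.1765, 0.333333·0.6429=0.2143, 0.333333·0.5=0.1667. Summing gives P(blue) = 0.55742.
P(Urn 1 | blue) = 0.1765 / 0.55742 = 0.317.

Posterior probability ≈ 0.317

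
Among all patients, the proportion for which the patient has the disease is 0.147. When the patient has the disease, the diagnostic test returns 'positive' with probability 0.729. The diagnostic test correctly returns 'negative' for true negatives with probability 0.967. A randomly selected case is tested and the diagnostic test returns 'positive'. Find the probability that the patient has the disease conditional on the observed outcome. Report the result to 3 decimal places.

P(H | E) ≈ 0.792

Let H be the event that the patient has the disease. P(H) = 0.147, so P(¬H) = 0.853. With E the 'positive' result, P(E|H) = 0.729 and P(E|¬H) = 0.033.
P(E) = 0.729·0.147 + 0.033·0.853 = 0.10716 + 0.028149 = 0.13531.
By Bayes' theorem, P(H|E) = 0.10716 / 0.13531 = 0.792.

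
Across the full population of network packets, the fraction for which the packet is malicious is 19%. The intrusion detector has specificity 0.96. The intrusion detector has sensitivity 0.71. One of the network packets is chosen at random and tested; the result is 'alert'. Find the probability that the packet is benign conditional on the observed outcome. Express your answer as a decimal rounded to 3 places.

P(¬H | E) ≈ 0.194

Write H for 'the packet is malicious'. Prior odds H:¬H = 0.19/0.81 = 0.23457. For the 'alert' outcome, the likelihood ratio is 0.71/0.04 = 17.750.
Posterior odds = 0.23457 × 17.750 = 4.1636, so P(H|E) = 4.1636/(1+4.1636) = 0.806. Then P(¬H|E) = 1 − 0.806 = 0.194.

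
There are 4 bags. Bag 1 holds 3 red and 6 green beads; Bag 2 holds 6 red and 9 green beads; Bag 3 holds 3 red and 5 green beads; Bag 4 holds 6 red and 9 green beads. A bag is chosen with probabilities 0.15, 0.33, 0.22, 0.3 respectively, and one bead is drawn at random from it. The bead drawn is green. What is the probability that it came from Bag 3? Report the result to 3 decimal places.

Posterior probability ≈ 0.223

P(green|Bag 1) = 0.6667; P(green|Bag 2) = 0.6; P(green|Bag 3) = 0.625; P(green|Bag 4) = 0.6.
Prior × likelihood for each source: 0.15·0.6667=0.1000, 0.33·0.6=0.1980, 0.22·0.625=0.1375, 0.3·0.6=0.1800. Summing gives P(green) = 0.61550.
P(Bag 3 | green) = 0.1375 / 0.61550 = 0.223.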